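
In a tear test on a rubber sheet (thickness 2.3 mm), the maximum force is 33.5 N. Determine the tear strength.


Tear strength = force / thickness
= 33.5 / 2.3
= 14.57 N/mm

14.57 N/mm


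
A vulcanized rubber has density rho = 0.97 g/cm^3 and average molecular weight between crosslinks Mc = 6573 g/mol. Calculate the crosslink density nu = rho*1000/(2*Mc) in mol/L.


nu = rho * 1000 / (2 * Mc)
nu = 0.97 * 1000 / (2 * 6573)
nu = 970.0 / 13146
nu = 0.0738 mol/L

0.0738 mol/L


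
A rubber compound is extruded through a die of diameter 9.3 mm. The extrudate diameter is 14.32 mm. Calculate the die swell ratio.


Die swell ratio = D_extrudate / D_die
= 14.32 / 9.3
= 1.54

Die swell = 1.54


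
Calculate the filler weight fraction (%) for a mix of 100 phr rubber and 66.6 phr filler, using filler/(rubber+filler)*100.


Filler % = filler / (rubber + filler) * 100
= 66.6 / (100 + 66.6) * 100
= 66.6 / 166.6 * 100
= 39.98%

39.98%


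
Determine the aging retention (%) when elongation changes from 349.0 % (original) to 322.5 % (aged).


Retention = aged / original * 100
= 322.5 / 349.0 * 100
= 92.4%

92.4%


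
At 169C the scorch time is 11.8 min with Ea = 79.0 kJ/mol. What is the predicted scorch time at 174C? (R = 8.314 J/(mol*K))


Convert temperatures: T1 = 169 + 273.15 = 442.15 K, T2 = 174 + 273.15 = 447.15 K
ts2_new = 11.8 * exp(79000 / 8.314 * (1/447.15 - 1/442.15))
1/T2 - 1/T1 = -2.5290e-05
ts2_new = 9.28 min

9.28 min


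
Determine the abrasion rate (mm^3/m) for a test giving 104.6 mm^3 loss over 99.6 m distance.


Rate = volume_loss / distance
= 104.6 / 99.6
= 1.05 mm^3/m

1.05 mm^3/m


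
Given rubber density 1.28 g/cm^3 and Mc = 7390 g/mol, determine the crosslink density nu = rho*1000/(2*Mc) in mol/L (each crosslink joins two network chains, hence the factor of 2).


nu = rho * 1000 / (2 * Mc)
nu = 1.28 * 1000 / (2 * 7390)
nu = 1280.0 / 14780
nu = 0.0866 mol/L

0.0866 mol/L


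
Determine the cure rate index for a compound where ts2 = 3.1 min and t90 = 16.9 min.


CRI = 100 / (t90 - ts2)
= 100 / (16.9 - 3.1)
= 100 / 13.8
= 7.25 min^-1

7.25 min^-1


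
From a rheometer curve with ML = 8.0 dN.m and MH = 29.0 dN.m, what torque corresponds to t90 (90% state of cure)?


M90 = ML + 0.9 * (MH - ML)
M90 = 8.0 + 0.9 * (29.0 - 8.0)
M90 = 8.0 + 0.9 * 21.0
M90 = 26.9 dN.m

26.9 dN.m


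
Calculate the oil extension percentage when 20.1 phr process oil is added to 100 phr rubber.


Oil % = oil / (100 + oil) * 100
= 20.1 / (100 + 20.1) * 100
= 20.1 / 120.1 * 100
= 16.74%

16.74%


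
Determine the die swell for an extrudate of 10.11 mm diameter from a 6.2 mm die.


Die swell ratio = D_extrudate / D_die
= 10.11 / 6.2
= 1.631

Die swell = 1.631


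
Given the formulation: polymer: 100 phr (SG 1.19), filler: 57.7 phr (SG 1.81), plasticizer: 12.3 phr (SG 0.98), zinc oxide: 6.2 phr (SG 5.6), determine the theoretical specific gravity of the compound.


Sum of weights = 176.2
Volume contributions:
  polymer: 100/1.19 = 84.0336
  filler: 57.7/1.81 = 31.8785
  plasticizer: 12.3/0.98 = 12.5510
  zinc oxide: 6.2/5.6 = 1.1071
Sum of volumes = 129.5702
SG = 176.2 / 129.5702 = 1.36

SG = 1.36


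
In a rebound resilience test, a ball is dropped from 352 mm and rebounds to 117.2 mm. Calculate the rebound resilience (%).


Resilience = h_rebound / h_drop * 100
= 117.2 / 352 * 100
= 33.3%

33.3%


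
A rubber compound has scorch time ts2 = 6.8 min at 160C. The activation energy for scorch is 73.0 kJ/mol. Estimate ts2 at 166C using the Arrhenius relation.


Convert temperatures: T1 = 160 + 273.15 = 433.15 K, T2 = 166 + 273.15 = 439.15 K
ts2_new = 6.8 * exp(73000 / 8.314 * (1/439.15 - 1/433.15))
1/T2 - 1/T1 = -3.1543e-05
ts2_new = 5.15 min

5.15 min


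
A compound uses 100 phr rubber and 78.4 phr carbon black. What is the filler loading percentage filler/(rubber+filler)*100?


Filler % = filler / (rubber + filler) * 100
= 78.4 / (100 + 78.4) * 100
= 78.4 / 178.4 * 100
= 43.95%

43.95%


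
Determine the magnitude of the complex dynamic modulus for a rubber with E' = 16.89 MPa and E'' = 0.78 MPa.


|E*| = sqrt(E'^2 + E''^2)
= sqrt(16.89^2 + 0.78^2)
= sqrt(285.2721 + 0.6084)
= 16.908 MPa

16.908 MPa


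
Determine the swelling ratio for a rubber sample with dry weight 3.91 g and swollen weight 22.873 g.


Q = W_swollen / W_dry
Q = 22.873 / 3.91
Q = 5.85

Q = 5.85


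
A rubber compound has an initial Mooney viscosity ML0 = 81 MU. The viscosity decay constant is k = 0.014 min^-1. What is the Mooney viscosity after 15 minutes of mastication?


ML = ML0 * exp(-k * t)
ML = 81 * exp(-0.014 * 15)
ML = 81 * 0.8106
ML = 65.66 MU

65.66 MU


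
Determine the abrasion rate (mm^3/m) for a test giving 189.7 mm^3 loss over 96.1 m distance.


Rate = volume_loss / distance
= 189.7 / 96.1
= 1.974 mm^3/m

1.974 mm^3/m


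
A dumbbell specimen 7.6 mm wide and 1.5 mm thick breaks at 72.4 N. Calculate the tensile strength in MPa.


Area = width * thickness = 7.6 * 1.5 = 11.4 mm^2
TS = force / area = 72.4 / 11.4 = 6.35 MPa

6.35 MPa


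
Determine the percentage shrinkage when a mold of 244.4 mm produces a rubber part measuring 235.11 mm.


Shrinkage = (mold - part) / mold * 100
= (244.4 - 235.11) / 244.4 * 100
= 9.29 / 244.4 * 100
= 3.8%

3.8%


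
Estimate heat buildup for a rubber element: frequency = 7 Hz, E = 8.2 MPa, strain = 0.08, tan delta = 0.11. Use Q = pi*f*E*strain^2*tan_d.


Q = pi * f * E * strain^2 * tan_d
= pi * 7 * 8.2 * 0.08^2 * 0.11
= pi * 7 * 8.2 * 0.0064 * 0.11
= 0.1270

Q = 0.1270


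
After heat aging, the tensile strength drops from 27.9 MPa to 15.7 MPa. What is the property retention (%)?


Retention = aged / original * 100
= 15.7 / 27.9 * 100
= 56.3%

56.3%


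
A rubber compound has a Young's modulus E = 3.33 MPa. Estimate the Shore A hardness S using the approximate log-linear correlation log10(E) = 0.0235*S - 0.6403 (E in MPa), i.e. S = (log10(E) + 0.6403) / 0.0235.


log10(E) = 0.0235*S - 0.6403  =>  S = (log10(E) + 0.6403) / 0.0235
log10(3.33) = 0.522444
S = (0.522444 + 0.6403) / 0.0235 = 1.162744 / 0.0235
S = 49.5

Shore A = 49.5


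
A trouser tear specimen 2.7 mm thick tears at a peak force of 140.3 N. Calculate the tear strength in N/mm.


Tear strength = force / thickness
= 140.3 / 2.7
= 51.96 N/mm

51.96 N/mm


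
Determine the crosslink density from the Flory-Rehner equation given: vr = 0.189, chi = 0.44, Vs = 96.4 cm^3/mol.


ln(1 - vr) = ln(1 - 0.189) = -0.2095
Numerator = -((-0.2095) + 0.189 + 0.44 * 0.189^2) = 0.0048
Denominator = 96.4 * (0.189^(1/3) - 0.189/2) = 46.2122
nu = 0.0048 / 46.2122 = 1.0322e-04 mol/cm^3

1.0322e-04 mol/cm^3


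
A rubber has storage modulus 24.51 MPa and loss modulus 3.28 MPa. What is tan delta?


tan delta = E'' / E'
= 3.28 / 24.51
= 0.1338

tan delta = 0.1338


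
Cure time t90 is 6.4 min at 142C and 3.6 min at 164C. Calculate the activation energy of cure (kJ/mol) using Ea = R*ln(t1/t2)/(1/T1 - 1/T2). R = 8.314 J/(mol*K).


T1 = 415.15 K, T2 = 437.15 K
1/T1 - 1/T2 = 1.2122e-04
ln(t1/t2) = ln(6.4/3.6) = 0.5754
Ea = 8.314 * 0.5754 / 1.2122e-04 = 39460.7794 J/mol
Ea = 39.46 kJ/mol

39.46 kJ/mol


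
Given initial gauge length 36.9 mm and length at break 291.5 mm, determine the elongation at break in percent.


Elongation = (Lf - L0) / L0 * 100
= (291.5 - 36.9) / 36.9 * 100
= 254.6 / 36.9 * 100
= 690.0%

690.0%


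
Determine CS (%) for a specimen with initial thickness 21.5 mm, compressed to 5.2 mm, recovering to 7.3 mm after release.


CS = (t0 - recovered) / (t0 - ts) * 100
= (21.5 - 7.3) / (21.5 - 5.2) * 100
= 14.2 / 16.3 * 100
= 87.1%

87.1%


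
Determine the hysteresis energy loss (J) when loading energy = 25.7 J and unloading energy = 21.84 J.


Hysteresis loss = loading - unloading
= 25.7 - 21.84
= 3.86 J

3.86 J


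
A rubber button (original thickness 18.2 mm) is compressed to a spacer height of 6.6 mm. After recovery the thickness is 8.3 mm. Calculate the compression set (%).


CS = (t0 - recovered) / (t0 - ts) * 100
= (18.2 - 8.3) / (18.2 - 6.6) * 100
= 9.9 / 11.6 * 100
= 85.3%

85.3%


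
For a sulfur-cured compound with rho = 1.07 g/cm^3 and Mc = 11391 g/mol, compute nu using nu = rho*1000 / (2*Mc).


nu = rho * 1000 / (2 * Mc)
nu = 1.07 * 1000 / (2 * 11391)
nu = 1070.0 / 22782
nu = 0.0470 mol/L

0.0470 mol/L


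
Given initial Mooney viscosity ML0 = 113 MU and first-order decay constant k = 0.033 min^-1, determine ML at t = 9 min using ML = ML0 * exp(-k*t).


ML = ML0 * exp(-k * t)
ML = 113 * exp(-0.033 * 9)
ML = 113 * 0.7430
ML = 83.96 MU

83.96 MU


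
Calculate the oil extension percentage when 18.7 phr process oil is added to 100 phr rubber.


Oil % = oil / (100 + oil) * 100
= 18.7 / (100 + 18.7) * 100
= 18.7 / 118.7 * 100
= 15.75%

15.75%


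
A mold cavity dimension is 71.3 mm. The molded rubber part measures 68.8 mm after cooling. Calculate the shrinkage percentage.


Shrinkage = (mold - part) / mold * 100
= (71.3 - 68.8) / 71.3 * 100
= 2.5 / 71.3 * 100
= 3.51%

3.51%


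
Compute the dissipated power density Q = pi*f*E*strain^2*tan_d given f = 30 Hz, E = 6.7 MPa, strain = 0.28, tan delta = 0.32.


Q = pi * f * E * strain^2 * tan_d
= pi * 30 * 6.7 * 0.28^2 * 0.32
= pi * 30 * 6.7 * 0.0784 * 0.32
= 15.8421

Q = 15.8421


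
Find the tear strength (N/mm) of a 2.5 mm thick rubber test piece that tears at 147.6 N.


Tear strength = force / thickness
= 147.6 / 2.5
= 59.04 N/mm

59.04 N/mm


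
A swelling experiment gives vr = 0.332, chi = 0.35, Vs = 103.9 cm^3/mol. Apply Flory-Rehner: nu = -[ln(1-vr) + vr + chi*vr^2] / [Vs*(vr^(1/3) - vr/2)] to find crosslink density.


ln(1 - vr) = ln(1 - 0.332) = -0.4035
Numerator = -((-0.4035) + 0.332 + 0.35 * 0.332^2) = 0.0329
Denominator = 103.9 * (0.332^(1/3) - 0.332/2) = 54.6967
nu = 0.0329 / 54.6967 = 6.0129e-04 mol/cm^3

6.0129e-04 mol/cm^3


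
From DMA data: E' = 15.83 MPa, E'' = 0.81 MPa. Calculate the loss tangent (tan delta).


tan delta = E'' / E'
= 0.81 / 15.83
= 0.0512

tan delta = 0.0512


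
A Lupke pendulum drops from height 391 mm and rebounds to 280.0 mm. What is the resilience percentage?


Resilience = h_rebound / h_drop * 100
= 280.0 / 391 * 100
= 71.6%

71.6%


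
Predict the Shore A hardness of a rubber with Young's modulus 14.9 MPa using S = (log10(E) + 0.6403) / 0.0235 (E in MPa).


log10(E) = 0.0235*S - 0.6403  =>  S = (log10(E) + 0.6403) / 0.0235
log10(14.9) = 1.173186
S = (1.173186 + 0.6403) / 0.0235 = 1.813486 / 0.0235
S = 77.2

Shore A = 77.2


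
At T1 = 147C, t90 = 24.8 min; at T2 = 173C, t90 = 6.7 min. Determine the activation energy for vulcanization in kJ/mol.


T1 = 420.15 K, T2 = 446.15 K
1/T1 - 1/T2 = 1.3870e-04
ln(t1/t2) = ln(24.8/6.7) = 1.3087
Ea = 8.314 * 1.3087 / 1.3870e-04 = 78446.5825 J/mol
Ea = 78.45 kJ/mol

78.45 kJ/mol


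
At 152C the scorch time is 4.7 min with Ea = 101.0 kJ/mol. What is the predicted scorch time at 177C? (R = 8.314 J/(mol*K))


Convert temperatures: T1 = 152 + 273.15 = 425.15 K, T2 = 177 + 273.15 = 450.15 K
ts2_new = 4.7 * exp(101000 / 8.314 * (1/450.15 - 1/425.15))
1/T2 - 1/T1 = -1.3063e-04
ts2_new = 0.96 min

0.96 min


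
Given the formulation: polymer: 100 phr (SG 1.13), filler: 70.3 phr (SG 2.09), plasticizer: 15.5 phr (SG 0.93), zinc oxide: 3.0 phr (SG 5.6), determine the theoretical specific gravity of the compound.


Sum of weights = 188.8
Volume contributions:
  polymer: 100/1.13 = 88.4956
  filler: 70.3/2.09 = 33.6364
  plasticizer: 15.5/0.93 = 16.6667
  zinc oxide: 3.0/5.6 = 0.5357
Sum of volumes = 139.3343
SG = 188.8 / 139.3343 = 1.355

SG = 1.355


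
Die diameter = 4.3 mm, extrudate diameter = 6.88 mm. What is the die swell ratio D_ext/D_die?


Die swell ratio = D_extrudate / D_die
= 6.88 / 4.3
= 1.6

Die swell = 1.6


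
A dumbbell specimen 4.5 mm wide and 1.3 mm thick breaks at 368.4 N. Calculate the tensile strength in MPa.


Area = width * thickness = 4.5 * 1.3 = 5.85 mm^2
TS = force / area = 368.4 / 5.85 = 62.97 MPa

62.97 MPa


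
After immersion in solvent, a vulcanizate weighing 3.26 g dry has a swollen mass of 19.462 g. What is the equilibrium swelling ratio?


Q = W_swollen / W_dry
Q = 19.462 / 3.26
Q = 5.97

Q = 5.97


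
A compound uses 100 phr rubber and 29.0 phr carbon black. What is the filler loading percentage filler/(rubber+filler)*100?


Filler % = filler / (rubber + filler) * 100
= 29.0 / (100 + 29.0) * 100
= 29.0 / 129.0 * 100
= 22.48%

22.48%


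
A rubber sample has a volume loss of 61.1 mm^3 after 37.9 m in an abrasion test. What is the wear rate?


Rate = volume_loss / distance
= 61.1 / 37.9
= 1.612 mm^3/m

1.612 mm^3/m


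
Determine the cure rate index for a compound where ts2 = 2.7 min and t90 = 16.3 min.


CRI = 100 / (t90 - ts2)
= 100 / (16.3 - 2.7)
= 100 / 13.6
= 7.35 min^-1

7.35 min^-1


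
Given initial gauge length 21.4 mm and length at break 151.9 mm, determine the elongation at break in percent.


Elongation = (Lf - L0) / L0 * 100
= (151.9 - 21.4) / 21.4 * 100
= 130.5 / 21.4 * 100
= 609.8%

609.8%


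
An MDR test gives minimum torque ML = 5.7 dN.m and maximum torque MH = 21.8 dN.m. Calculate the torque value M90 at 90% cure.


M90 = ML + 0.9 * (MH - ML)
M90 = 5.7 + 0.9 * (21.8 - 5.7)
M90 = 5.7 + 0.9 * 16.1
M90 = 20.19 dN.m

20.19 dN.m


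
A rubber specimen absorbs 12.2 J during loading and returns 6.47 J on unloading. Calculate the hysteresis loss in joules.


Hysteresis loss = loading - unloading
= 12.2 - 6.47
= 5.73 J

5.73 J


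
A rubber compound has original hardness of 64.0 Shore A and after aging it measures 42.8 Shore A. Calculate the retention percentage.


Retention = aged / original * 100
= 42.8 / 64.0 * 100
= 66.9%

66.9%


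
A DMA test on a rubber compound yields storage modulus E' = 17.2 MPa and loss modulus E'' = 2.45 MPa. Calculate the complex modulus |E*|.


|E*| = sqrt(E'^2 + E''^2)
= sqrt(17.2^2 + 2.45^2)
= sqrt(295.8400 + 6.0025)
= 17.374 MPa

17.374 MPa


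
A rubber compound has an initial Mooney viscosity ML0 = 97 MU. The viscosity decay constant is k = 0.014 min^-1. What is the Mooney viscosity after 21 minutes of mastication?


ML = ML0 * exp(-k * t)
ML = 97 * exp(-0.014 * 21)
ML = 97 * 0.7453
ML = 72.29 MU

72.29 MU


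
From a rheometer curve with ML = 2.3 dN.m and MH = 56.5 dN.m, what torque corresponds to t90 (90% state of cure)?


M90 = ML + 0.9 * (MH - ML)
M90 = 2.3 + 0.9 * (56.5 - 2.3)
M90 = 2.3 + 0.9 * 54.2
M90 = 51.08 dN.m

51.08 dN.m


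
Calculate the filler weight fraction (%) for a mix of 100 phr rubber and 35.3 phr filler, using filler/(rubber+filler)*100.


Filler % = filler / (rubber + filler) * 100
= 35.3 / (100 + 35.3) * 100
= 35.3 / 135.3 * 100
= 26.09%

26.09%


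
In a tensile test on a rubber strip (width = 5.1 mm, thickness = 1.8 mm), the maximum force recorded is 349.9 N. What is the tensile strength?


Area = width * thickness = 5.1 * 1.8 = 9.18 mm^2
TS = force / area = 349.9 / 9.18 = 38.12 MPa

38.12 MPa


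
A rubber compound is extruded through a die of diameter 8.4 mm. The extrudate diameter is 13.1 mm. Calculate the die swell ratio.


Die swell ratio = D_extrudate / D_die
= 13.1 / 8.4
= 1.56

Die swell = 1.56


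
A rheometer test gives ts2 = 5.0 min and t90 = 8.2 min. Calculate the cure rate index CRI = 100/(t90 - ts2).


CRI = 100 / (t90 - ts2)
= 100 / (8.2 - 5.0)
= 100 / 3.2
= 31.25 min^-1

31.25 min^-1


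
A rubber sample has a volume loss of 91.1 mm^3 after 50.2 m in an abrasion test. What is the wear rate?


Rate = volume_loss / distance
= 91.1 / 50.2
= 1.815 mm^3/m

1.815 mm^3/m


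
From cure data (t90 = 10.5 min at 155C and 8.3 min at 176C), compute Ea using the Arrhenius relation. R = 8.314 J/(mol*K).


T1 = 428.15 K, T2 = 449.15 K
1/T1 - 1/T2 = 1.0920e-04
ln(t1/t2) = ln(10.5/8.3) = 0.2351
Ea = 8.314 * 0.2351 / 1.0920e-04 = 17900.5830 J/mol
Ea = 17.9 kJ/mol

17.9 kJ/mol


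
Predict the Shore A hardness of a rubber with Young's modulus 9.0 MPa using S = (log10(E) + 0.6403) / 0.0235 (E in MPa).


log10(E) = 0.0235*S - 0.6403  =>  S = (log10(E) + 0.6403) / 0.0235
log10(9.0) = 0.954243
S = (0.954243 + 0.6403) / 0.0235 = 1.594543 / 0.0235
S = 67.9

Shore A = 67.9


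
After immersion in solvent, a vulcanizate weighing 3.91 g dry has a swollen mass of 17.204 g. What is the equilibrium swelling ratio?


Q = W_swollen / W_dry
Q = 17.204 / 3.91
Q = 4.4

Q = 4.4


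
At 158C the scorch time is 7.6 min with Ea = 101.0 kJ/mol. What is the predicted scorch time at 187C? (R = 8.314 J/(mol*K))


Convert temperatures: T1 = 158 + 273.15 = 431.15 K, T2 = 187 + 273.15 = 460.15 K
ts2_new = 7.6 * exp(101000 / 8.314 * (1/460.15 - 1/431.15))
1/T2 - 1/T1 = -1.4617e-04
ts2_new = 1.29 min

1.29 min


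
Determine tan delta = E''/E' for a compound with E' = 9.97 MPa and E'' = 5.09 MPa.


tan delta = E'' / E'
= 5.09 / 9.97
= 0.5105

tan delta = 0.5105


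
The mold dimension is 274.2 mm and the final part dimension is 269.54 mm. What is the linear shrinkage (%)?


Shrinkage = (mold - part) / mold * 100
= (274.2 - 269.54) / 274.2 * 100
= 4.66 / 274.2 * 100
= 1.7%

1.7%


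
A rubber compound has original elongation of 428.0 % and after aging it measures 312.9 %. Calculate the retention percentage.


Retention = aged / original * 100
= 312.9 / 428.0 * 100
= 73.1%

73.1%


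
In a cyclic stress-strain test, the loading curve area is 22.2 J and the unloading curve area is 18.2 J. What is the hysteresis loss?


Hysteresis loss = loading - unloading
= 22.2 - 18.2
= 4.0 J

4.0 J


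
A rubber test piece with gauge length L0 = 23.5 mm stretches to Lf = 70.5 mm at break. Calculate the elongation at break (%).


Elongation = (Lf - L0) / L0 * 100
= (70.5 - 23.5) / 23.5 * 100
= 47.0 / 23.5 * 100
= 200.0%

200.0%


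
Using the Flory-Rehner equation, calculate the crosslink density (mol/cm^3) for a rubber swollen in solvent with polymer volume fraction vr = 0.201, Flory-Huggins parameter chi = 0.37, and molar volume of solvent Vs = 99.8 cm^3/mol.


ln(1 - vr) = ln(1 - 0.201) = -0.2244
Numerator = -((-0.2244) + 0.201 + 0.37 * 0.201^2) = 0.0084
Denominator = 99.8 * (0.201^(1/3) - 0.201/2) = 48.4306
nu = 0.0084 / 48.4306 = 1.7439e-04 mol/cm^3

1.7439e-04 mol/cm^3


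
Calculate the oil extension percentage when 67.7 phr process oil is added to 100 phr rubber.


Oil % = oil / (100 + oil) * 100
= 67.7 / (100 + 67.7) * 100
= 67.7 / 167.7 * 100
= 40.37%

40.37%


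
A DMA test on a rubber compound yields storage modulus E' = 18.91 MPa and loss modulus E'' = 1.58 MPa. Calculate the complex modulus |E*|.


|E*| = sqrt(E'^2 + E''^2)
= sqrt(18.91^2 + 1.58^2)
= sqrt(357.5881 + 2.4964)
= 18.976 MPa

18.976 MPa


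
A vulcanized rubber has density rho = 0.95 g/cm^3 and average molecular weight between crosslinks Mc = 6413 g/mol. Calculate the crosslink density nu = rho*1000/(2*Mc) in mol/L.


nu = rho * 1000 / (2 * Mc)
nu = 0.95 * 1000 / (2 * 6413)
nu = 950.0 / 12826
nu = 0.0741 mol/L

0.0741 mol/L


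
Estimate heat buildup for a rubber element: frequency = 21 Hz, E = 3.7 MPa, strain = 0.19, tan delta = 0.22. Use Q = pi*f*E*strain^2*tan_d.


Q = pi * f * E * strain^2 * tan_d
= pi * 21 * 3.7 * 0.19^2 * 0.22
= pi * 21 * 3.7 * 0.0361 * 0.22
= 1.9387

Q = 1.9387


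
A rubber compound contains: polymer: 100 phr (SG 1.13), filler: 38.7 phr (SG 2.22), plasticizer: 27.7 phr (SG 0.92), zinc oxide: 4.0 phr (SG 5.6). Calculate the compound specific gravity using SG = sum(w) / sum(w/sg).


Sum of weights = 170.4
Volume contributions:
  polymer: 100/1.13 = 88.4956
  filler: 38.7/2.22 = 17.4324
  plasticizer: 27.7/0.92 = 30.1087
  zinc oxide: 4.0/5.6 = 0.7143
Sum of volumes = 136.7510
SG = 170.4 / 136.7510 = 1.246

SG = 1.246


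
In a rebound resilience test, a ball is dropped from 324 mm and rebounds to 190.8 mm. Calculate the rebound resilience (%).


Resilience = h_rebound / h_drop * 100
= 190.8 / 324 * 100
= 58.9%

58.9%


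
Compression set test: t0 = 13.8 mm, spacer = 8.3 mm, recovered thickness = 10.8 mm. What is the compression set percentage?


CS = (t0 - recovered) / (t0 - ts) * 100
= (13.8 - 10.8) / (13.8 - 8.3) * 100
= 3.0 / 5.5 * 100
= 54.5%

54.5%


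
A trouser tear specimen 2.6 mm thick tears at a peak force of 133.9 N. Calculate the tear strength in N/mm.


Tear strength = force / thickness
= 133.9 / 2.6
= 51.5 N/mm

51.5 N/mm


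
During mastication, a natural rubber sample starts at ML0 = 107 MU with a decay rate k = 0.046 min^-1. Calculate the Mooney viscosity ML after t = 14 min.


ML = ML0 * exp(-k * t)
ML = 107 * exp(-0.046 * 14)
ML = 107 * 0.5252
ML = 56.2 MU

56.2 MU


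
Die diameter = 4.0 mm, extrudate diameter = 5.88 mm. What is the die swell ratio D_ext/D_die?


Die swell ratio = D_extrudate / D_die
= 5.88 / 4.0
= 1.47

Die swell = 1.47


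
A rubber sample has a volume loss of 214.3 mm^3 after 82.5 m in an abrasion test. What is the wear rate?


Rate = volume_loss / distance
= 214.3 / 82.5
= 2.598 mm^3/m

2.598 mm^3/m


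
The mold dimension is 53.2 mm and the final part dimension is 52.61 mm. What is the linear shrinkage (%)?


Shrinkage = (mold - part) / mold * 100
= (53.2 - 52.61) / 53.2 * 100
= 0.59 / 53.2 * 100
= 1.11%

1.11%


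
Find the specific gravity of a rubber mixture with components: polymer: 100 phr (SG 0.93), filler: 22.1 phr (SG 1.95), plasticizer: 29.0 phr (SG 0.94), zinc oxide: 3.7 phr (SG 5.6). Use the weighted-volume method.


Sum of weights = 154.8
Volume contributions:
  polymer: 100/0.93 = 107.5269
  filler: 22.1/1.95 = 11.3333
  plasticizer: 29.0/0.94 = 30.8511
  zinc oxide: 3.7/5.6 = 0.6607
Sum of volumes = 150.3720
SG = 154.8 / 150.3720 = 1.029

SG = 1.029


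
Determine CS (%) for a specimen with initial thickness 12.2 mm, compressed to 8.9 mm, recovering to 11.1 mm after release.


CS = (t0 - recovered) / (t0 - ts) * 100
= (12.2 - 11.1) / (12.2 - 8.9) * 100
= 1.1 / 3.3 * 100
= 33.3%

33.3%


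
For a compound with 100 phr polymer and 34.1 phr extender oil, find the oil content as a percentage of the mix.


Oil % = oil / (100 + oil) * 100
= 34.1 / (100 + 34.1) * 100
= 34.1 / 134.1 * 100
= 25.43%

25.43%


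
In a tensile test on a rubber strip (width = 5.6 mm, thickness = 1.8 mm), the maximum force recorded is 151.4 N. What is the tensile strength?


Area = width * thickness = 5.6 * 1.8 = 10.08 mm^2
TS = force / area = 151.4 / 10.08 = 15.02 MPa

15.02 MPa


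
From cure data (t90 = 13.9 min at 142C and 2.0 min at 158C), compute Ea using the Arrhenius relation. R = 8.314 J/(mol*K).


T1 = 415.15 K, T2 = 431.15 K
1/T1 - 1/T2 = 8.9390e-05
ln(t1/t2) = ln(13.9/2.0) = 1.9387
Ea = 8.314 * 1.9387 / 8.9390e-05 = 180319.7982 J/mol
Ea = 180.32 kJ/mol

180.32 kJ/mol


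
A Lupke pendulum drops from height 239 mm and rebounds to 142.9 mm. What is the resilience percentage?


Resilience = h_rebound / h_drop * 100
= 142.9 / 239 * 100
= 59.8%

59.8%


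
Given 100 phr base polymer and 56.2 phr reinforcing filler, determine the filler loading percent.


Filler % = filler / (rubber + filler) * 100
= 56.2 / (100 + 56.2) * 100
= 56.2 / 156.2 * 100
= 35.98%

35.98%


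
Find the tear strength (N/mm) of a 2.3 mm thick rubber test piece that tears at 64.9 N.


Tear strength = force / thickness
= 64.9 / 2.3
= 28.22 N/mm

28.22 N/mm


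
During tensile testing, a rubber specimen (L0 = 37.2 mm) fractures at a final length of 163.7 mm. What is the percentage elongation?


Elongation = (Lf - L0) / L0 * 100
= (163.7 - 37.2) / 37.2 * 100
= 126.5 / 37.2 * 100
= 340.1%

340.1%


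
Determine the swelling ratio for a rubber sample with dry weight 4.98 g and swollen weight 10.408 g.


Q = W_swollen / W_dry
Q = 10.408 / 4.98
Q = 2.09

Q = 2.09


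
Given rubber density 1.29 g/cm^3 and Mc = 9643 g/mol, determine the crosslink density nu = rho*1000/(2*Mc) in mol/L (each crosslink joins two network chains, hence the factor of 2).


nu = rho * 1000 / (2 * Mc)
nu = 1.29 * 1000 / (2 * 9643)
nu = 1290.0 / 19286
nu = 0.0669 mol/L

0.0669 mol/L


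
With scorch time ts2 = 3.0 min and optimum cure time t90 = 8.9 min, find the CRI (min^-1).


CRI = 100 / (t90 - ts2)
= 100 / (8.9 - 3.0)
= 100 / 5.9
= 16.95 min^-1

16.95 min^-1


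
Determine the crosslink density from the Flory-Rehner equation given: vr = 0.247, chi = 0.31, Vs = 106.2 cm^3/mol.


ln(1 - vr) = ln(1 - 0.247) = -0.2837
Numerator = -((-0.2837) + 0.247 + 0.31 * 0.247^2) = 0.0178
Denominator = 106.2 * (0.247^(1/3) - 0.247/2) = 53.5174
nu = 0.0178 / 53.5174 = 3.3218e-04 mol/cm^3

3.3218e-04 mol/cm^3


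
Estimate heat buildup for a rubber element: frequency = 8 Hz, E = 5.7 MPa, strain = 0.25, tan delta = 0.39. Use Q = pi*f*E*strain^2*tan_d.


Q = pi * f * E * strain^2 * tan_d
= pi * 8 * 5.7 * 0.25^2 * 0.39
= pi * 8 * 5.7 * 0.0625 * 0.39
= 3.4919

Q = 3.4919


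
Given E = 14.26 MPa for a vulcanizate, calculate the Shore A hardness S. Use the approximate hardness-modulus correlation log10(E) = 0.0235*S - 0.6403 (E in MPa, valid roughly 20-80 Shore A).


log10(E) = 0.0235*S - 0.6403  =>  S = (log10(E) + 0.6403) / 0.0235
log10(14.26) = 1.154120
S = (1.154120 + 0.6403) / 0.0235 = 1.794420 / 0.0235
S = 76.4

Shore A = 76.4


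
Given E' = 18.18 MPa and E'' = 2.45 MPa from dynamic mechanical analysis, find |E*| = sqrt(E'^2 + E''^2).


|E*| = sqrt(E'^2 + E''^2)
= sqrt(18.18^2 + 2.45^2)
= sqrt(330.5124 + 6.0025)
= 18.344 MPa

18.344 MPa


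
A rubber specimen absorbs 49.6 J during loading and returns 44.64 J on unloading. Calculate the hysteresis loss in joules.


Hysteresis loss = loading - unloading
= 49.6 - 44.64
= 4.96 J

4.96 J


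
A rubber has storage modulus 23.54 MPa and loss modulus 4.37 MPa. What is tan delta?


tan delta = E'' / E'
= 4.37 / 23.54
= 0.1856

tan delta = 0.1856


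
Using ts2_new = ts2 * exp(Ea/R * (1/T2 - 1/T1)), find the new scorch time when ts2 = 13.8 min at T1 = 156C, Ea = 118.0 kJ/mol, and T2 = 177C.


Convert temperatures: T1 = 156 + 273.15 = 429.15 K, T2 = 177 + 273.15 = 450.15 K
ts2_new = 13.8 * exp(118000 / 8.314 * (1/450.15 - 1/429.15))
1/T2 - 1/T1 = -1.0871e-04
ts2_new = 2.95 min

2.95 min


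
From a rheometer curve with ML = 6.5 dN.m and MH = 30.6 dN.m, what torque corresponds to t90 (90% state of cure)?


M90 = ML + 0.9 * (MH - ML)
M90 = 6.5 + 0.9 * (30.6 - 6.5)
M90 = 6.5 + 0.9 * 24.1
M90 = 28.19 dN.m

28.19 dN.m


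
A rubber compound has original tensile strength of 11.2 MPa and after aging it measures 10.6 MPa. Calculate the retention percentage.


Retention = aged / original * 100
= 10.6 / 11.2 * 100
= 94.6%

94.6%


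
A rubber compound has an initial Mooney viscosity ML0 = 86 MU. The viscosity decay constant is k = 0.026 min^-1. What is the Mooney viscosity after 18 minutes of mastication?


ML = ML0 * exp(-k * t)
ML = 86 * exp(-0.026 * 18)
ML = 86 * 0.6263
ML = 53.86 MU

53.86 MU


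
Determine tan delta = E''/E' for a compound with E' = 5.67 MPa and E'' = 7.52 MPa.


tan delta = E'' / E'
= 7.52 / 5.67
= 1.3263

tan delta = 1.3263


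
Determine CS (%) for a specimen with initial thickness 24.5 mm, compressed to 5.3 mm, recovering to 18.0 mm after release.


CS = (t0 - recovered) / (t0 - ts) * 100
= (24.5 - 18.0) / (24.5 - 5.3) * 100
= 6.5 / 19.2 * 100
= 33.9%

33.9%


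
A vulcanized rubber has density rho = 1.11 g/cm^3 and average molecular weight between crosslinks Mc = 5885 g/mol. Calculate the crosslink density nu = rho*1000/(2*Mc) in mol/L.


nu = rho * 1000 / (2 * Mc)
nu = 1.11 * 1000 / (2 * 5885)
nu = 1110.0 / 11770
nu = 0.0943 mol/L

0.0943 mol/L


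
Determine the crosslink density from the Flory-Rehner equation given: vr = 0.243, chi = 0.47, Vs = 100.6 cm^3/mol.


ln(1 - vr) = ln(1 - 0.243) = -0.2784
Numerator = -((-0.2784) + 0.243 + 0.47 * 0.243^2) = 0.0076
Denominator = 100.6 * (0.243^(1/3) - 0.243/2) = 50.5540
nu = 0.0076 / 50.5540 = 1.5111e-04 mol/cm^3

1.5111e-04 mol/cm^3


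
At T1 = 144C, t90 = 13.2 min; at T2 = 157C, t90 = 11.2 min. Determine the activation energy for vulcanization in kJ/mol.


T1 = 417.15 K, T2 = 430.15 K
1/T1 - 1/T2 = 7.2449e-05
ln(t1/t2) = ln(13.2/11.2) = 0.1643
Ea = 8.314 * 0.1643 / 7.2449e-05 = 18854.9104 J/mol
Ea = 18.85 kJ/mol

18.85 kJ/mol


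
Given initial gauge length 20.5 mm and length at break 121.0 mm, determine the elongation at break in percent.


Elongation = (Lf - L0) / L0 * 100
= (121.0 - 20.5) / 20.5 * 100
= 100.5 / 20.5 * 100
= 490.2%

490.2%


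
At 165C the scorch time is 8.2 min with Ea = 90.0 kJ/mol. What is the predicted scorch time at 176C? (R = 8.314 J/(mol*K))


Convert temperatures: T1 = 165 + 273.15 = 438.15 K, T2 = 176 + 273.15 = 449.15 K
ts2_new = 8.2 * exp(90000 / 8.314 * (1/449.15 - 1/438.15))
1/T2 - 1/T1 = -5.5896e-05
ts2_new = 4.48 min

4.48 min


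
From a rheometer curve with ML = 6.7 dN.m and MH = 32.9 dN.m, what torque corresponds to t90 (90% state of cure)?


M90 = ML + 0.9 * (MH - ML)
M90 = 6.7 + 0.9 * (32.9 - 6.7)
M90 = 6.7 + 0.9 * 26.2
M90 = 30.28 dN.m

30.28 dN.m


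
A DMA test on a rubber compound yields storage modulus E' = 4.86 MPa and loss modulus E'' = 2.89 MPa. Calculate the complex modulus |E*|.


|E*| = sqrt(E'^2 + E''^2)
= sqrt(4.86^2 + 2.89^2)
= sqrt(23.6196 + 8.3521)
= 5.654 MPa

5.654 MPa


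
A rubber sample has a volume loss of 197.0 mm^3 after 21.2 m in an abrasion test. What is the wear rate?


Rate = volume_loss / distance
= 197.0 / 21.2
= 9.292 mm^3/m

9.292 mm^3/m


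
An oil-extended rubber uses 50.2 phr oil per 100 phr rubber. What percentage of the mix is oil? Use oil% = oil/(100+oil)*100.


Oil % = oil / (100 + oil) * 100
= 50.2 / (100 + 50.2) * 100
= 50.2 / 150.2 * 100
= 33.42%

33.42%


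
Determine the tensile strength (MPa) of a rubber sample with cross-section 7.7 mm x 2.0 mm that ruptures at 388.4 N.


Area = width * thickness = 7.7 * 2.0 = 15.4 mm^2
TS = force / area = 388.4 / 15.4 = 25.22 MPa

25.22 MPa


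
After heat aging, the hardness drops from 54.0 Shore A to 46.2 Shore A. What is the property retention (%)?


Retention = aged / original * 100
= 46.2 / 54.0 * 100
= 85.6%

85.6%


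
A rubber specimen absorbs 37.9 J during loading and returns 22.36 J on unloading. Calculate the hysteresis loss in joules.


Hysteresis loss = loading - unloading
= 37.9 - 22.36
= 15.54 J

15.54 J


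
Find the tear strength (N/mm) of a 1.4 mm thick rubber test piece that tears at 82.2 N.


Tear strength = force / thickness
= 82.2 / 1.4
= 58.71 N/mm

58.71 N/mm


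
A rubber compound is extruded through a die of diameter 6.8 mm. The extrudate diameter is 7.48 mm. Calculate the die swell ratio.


Die swell ratio = D_extrudate / D_die
= 7.48 / 6.8
= 1.1

Die swell = 1.1


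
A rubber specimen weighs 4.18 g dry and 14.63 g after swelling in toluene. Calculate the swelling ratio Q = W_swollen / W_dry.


Q = W_swollen / W_dry
Q = 14.63 / 4.18
Q = 3.5

Q = 3.5


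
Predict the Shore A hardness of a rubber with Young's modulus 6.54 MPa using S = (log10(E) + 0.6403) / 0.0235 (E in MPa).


log10(E) = 0.0235*S - 0.6403  =>  S = (log10(E) + 0.6403) / 0.0235
log10(6.54) = 0.815578
S = (0.815578 + 0.6403) / 0.0235 = 1.455878 / 0.0235
S = 62.0

Shore A = 62.0


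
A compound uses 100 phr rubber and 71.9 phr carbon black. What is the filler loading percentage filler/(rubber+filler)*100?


Filler % = filler / (rubber + filler) * 100
= 71.9 / (100 + 71.9) * 100
= 71.9 / 171.9 * 100
= 41.83%

41.83%


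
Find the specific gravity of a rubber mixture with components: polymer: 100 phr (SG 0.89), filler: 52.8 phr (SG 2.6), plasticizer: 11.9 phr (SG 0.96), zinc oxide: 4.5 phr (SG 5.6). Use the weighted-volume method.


Sum of weights = 169.2
Volume contributions:
  polymer: 100/0.89 = 112.3596
  filler: 52.8/2.6 = 20.3077
  plasticizer: 11.9/0.96 = 12.3958
  zinc oxide: 4.5/5.6 = 0.8036
Sum of volumes = 145.8666
SG = 169.2 / 145.8666 = 1.16

SG = 1.16


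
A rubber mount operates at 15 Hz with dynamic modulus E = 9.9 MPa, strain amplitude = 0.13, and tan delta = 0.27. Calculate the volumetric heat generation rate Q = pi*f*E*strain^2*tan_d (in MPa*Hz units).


Q = pi * f * E * strain^2 * tan_d
= pi * 15 * 9.9 * 0.13^2 * 0.27
= pi * 15 * 9.9 * 0.0169 * 0.27
= 2.1288

Q = 2.1288


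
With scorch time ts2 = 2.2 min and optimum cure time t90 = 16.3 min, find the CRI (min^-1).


CRI = 100 / (t90 - ts2)
= 100 / (16.3 - 2.2)
= 100 / 14.1
= 7.09 min^-1

7.09 min^-1


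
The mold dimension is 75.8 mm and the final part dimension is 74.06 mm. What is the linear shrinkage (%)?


Shrinkage = (mold - part) / mold * 100
= (75.8 - 74.06) / 75.8 * 100
= 1.74 / 75.8 * 100
= 2.3%

2.3%


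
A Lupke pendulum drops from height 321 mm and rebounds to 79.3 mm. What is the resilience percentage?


Resilience = h_rebound / h_drop * 100
= 79.3 / 321 * 100
= 24.7%

24.7%


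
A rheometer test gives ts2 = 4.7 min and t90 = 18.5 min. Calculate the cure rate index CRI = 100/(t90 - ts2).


CRI = 100 / (t90 - ts2)
= 100 / (18.5 - 4.7)
= 100 / 13.8
= 7.25 min^-1

7.25 min^-1


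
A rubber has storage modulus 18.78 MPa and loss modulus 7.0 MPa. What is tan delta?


tan delta = E'' / E'
= 7.0 / 18.78
= 0.3727

tan delta = 0.3727


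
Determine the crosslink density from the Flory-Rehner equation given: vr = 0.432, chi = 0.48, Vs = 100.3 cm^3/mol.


ln(1 - vr) = ln(1 - 0.432) = -0.5656
Numerator = -((-0.5656) + 0.432 + 0.48 * 0.432^2) = 0.0441
Denominator = 100.3 * (0.432^(1/3) - 0.432/2) = 54.1572
nu = 0.0441 / 54.1572 = 8.1345e-04 mol/cm^3

8.1345e-04 mol/cm^3


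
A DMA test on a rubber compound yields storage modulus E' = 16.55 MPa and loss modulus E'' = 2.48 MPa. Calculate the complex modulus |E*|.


|E*| = sqrt(E'^2 + E''^2)
= sqrt(16.55^2 + 2.48^2)
= sqrt(273.9025 + 6.1504)
= 16.735 MPa

16.735 MPa


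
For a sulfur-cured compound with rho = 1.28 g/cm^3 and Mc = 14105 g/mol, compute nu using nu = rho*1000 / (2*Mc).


nu = rho * 1000 / (2 * Mc)
nu = 1.28 * 1000 / (2 * 14105)
nu = 1280.0 / 28210
nu = 0.0454 mol/L

0.0454 mol/L


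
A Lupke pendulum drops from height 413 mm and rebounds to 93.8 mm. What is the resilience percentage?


Resilience = h_rebound / h_drop * 100
= 93.8 / 413 * 100
= 22.7%

22.7%


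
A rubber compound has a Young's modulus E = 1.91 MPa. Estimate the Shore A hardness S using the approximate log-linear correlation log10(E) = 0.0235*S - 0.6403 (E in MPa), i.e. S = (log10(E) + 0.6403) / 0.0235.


log10(E) = 0.0235*S - 0.6403  =>  S = (log10(E) + 0.6403) / 0.0235
log10(1.91) = 0.281033
S = (0.281033 + 0.6403) / 0.0235 = 0.921333 / 0.0235
S = 39.2

Shore A = 39.2


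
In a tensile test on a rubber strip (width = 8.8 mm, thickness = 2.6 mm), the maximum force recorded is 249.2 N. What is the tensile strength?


Area = width * thickness = 8.8 * 2.6 = 22.88 mm^2
TS = force / area = 249.2 / 22.88 = 10.89 MPa

10.89 MPa


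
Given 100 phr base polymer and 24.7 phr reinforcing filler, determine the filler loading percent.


Filler % = filler / (rubber + filler) * 100
= 24.7 / (100 + 24.7) * 100
= 24.7 / 124.7 * 100
= 19.81%

19.81%


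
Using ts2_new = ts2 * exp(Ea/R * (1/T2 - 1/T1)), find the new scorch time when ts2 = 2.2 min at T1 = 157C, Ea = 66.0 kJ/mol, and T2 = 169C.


Convert temperatures: T1 = 157 + 273.15 = 430.15 K, T2 = 169 + 273.15 = 442.15 K
ts2_new = 2.2 * exp(66000 / 8.314 * (1/442.15 - 1/430.15))
1/T2 - 1/T1 = -6.3095e-05
ts2_new = 1.33 min

1.33 min


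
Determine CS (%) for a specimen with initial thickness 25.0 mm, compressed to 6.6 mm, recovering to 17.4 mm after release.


CS = (t0 - recovered) / (t0 - ts) * 100
= (25.0 - 17.4) / (25.0 - 6.6) * 100
= 7.6 / 18.4 * 100
= 41.3%

41.3%


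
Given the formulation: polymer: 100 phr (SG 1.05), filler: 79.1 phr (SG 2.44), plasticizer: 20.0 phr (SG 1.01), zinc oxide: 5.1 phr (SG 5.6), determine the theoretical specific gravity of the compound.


Sum of weights = 204.2
Volume contributions:
  polymer: 100/1.05 = 95.2381
  filler: 79.1/2.44 = 32.4180
  plasticizer: 20.0/1.01 = 19.8020
  zinc oxide: 5.1/5.6 = 0.9107
Sum of volumes = 148.3688
SG = 204.2 / 148.3688 = 1.376

SG = 1.376


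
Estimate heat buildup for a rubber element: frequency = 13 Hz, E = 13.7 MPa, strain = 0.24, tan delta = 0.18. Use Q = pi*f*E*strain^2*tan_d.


Q = pi * f * E * strain^2 * tan_d
= pi * 13 * 13.7 * 0.24^2 * 0.18
= pi * 13 * 13.7 * 0.0576 * 0.18
= 5.8011

Q = 5.8011


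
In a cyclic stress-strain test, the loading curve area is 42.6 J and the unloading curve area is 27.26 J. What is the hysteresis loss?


Hysteresis loss = loading - unloading
= 42.6 - 27.26
= 15.34 J

15.34 J


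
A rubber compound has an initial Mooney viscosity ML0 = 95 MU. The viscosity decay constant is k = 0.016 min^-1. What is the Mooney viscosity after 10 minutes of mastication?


ML = ML0 * exp(-k * t)
ML = 95 * exp(-0.016 * 10)
ML = 95 * 0.8521
ML = 80.95 MU

80.95 MU


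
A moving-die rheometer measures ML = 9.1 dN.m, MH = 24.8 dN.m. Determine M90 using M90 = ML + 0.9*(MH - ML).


M90 = ML + 0.9 * (MH - ML)
M90 = 9.1 + 0.9 * (24.8 - 9.1)
M90 = 9.1 + 0.9 * 15.7
M90 = 23.23 dN.m

23.23 dN.m


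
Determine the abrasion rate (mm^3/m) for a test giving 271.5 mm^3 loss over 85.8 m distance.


Rate = volume_loss / distance
= 271.5 / 85.8
= 3.164 mm^3/m

3.164 mm^3/m


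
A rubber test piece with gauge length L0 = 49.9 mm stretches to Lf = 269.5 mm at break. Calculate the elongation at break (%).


Elongation = (Lf - L0) / L0 * 100
= (269.5 - 49.9) / 49.9 * 100
= 219.6 / 49.9 * 100
= 440.1%

440.1%


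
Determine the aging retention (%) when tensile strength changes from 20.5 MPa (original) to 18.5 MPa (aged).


Retention = aged / original * 100
= 18.5 / 20.5 * 100
= 90.2%

90.2%


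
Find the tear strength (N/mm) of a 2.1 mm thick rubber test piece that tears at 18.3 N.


Tear strength = force / thickness
= 18.3 / 2.1
= 8.71 N/mm

8.71 N/mm


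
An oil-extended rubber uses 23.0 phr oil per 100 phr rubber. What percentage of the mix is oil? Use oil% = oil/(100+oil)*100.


Oil % = oil / (100 + oil) * 100
= 23.0 / (100 + 23.0) * 100
= 23.0 / 123.0 * 100
= 18.7%

18.7%


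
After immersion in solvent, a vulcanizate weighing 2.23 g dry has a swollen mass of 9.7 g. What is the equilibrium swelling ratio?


Q = W_swollen / W_dry
Q = 9.7 / 2.23
Q = 4.35

Q = 4.35


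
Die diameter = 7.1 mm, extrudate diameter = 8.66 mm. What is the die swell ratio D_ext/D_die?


Die swell ratio = D_extrudate / D_die
= 8.66 / 7.1
= 1.22

Die swell = 1.22


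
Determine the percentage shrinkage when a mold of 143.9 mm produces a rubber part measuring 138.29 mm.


Shrinkage = (mold - part) / mold * 100
= (143.9 - 138.29) / 143.9 * 100
= 5.61 / 143.9 * 100
= 3.9%

3.9%


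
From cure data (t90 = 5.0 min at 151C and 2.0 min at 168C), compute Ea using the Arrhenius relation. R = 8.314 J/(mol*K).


T1 = 424.15 K, T2 = 441.15 K
1/T1 - 1/T2 = 9.0854e-05
ln(t1/t2) = ln(5.0/2.0) = 0.9163
Ea = 8.314 * 0.9163 / 9.0854e-05 = 83849.4363 J/mol
Ea = 83.85 kJ/mol

83.85 kJ/mol


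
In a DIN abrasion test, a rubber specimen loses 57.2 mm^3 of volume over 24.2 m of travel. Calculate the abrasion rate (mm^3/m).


Rate = volume_loss / distance
= 57.2 / 24.2
= 2.364 mm^3/m

2.364 mm^3/m


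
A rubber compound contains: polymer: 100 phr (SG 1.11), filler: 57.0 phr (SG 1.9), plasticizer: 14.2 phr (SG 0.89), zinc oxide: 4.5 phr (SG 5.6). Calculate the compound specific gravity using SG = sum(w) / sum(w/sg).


Sum of weights = 175.7
Volume contributions:
  polymer: 100/1.11 = 90.0901
  filler: 57.0/1.9 = 30.0000
  plasticizer: 14.2/0.89 = 15.9551
  zinc oxide: 4.5/5.6 = 0.8036
Sum of volumes = 136.8487
SG = 175.7 / 136.8487 = 1.284

SG = 1.284
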